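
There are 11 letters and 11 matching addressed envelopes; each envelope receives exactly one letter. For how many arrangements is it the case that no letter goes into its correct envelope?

14684570

Use !n = (n-1)(!(n-1) + !(n-2)).
!11 = 10·(1334961 + 133496) = 10·1468457 = 14684570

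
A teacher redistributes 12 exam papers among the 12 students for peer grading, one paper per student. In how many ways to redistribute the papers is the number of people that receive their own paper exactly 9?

440

Pick the 9 fixed positions: C(12,9) = 220 ways.
The remaining 3 must be deranged: !3 = 2.
Total: 220 × 2 = 440.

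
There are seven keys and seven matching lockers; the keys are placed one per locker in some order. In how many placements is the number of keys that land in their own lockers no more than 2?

4633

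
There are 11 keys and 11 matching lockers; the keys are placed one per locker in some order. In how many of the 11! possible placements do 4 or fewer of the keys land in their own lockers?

39770686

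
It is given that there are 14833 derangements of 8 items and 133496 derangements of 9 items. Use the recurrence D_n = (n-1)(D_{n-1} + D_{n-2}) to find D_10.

1334961

D_10 = (10-1)·(D_9 + D_8) = 9·(133496 + 14833) = 9·148329 = 1334961.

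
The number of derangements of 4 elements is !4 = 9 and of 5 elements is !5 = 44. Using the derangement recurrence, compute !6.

265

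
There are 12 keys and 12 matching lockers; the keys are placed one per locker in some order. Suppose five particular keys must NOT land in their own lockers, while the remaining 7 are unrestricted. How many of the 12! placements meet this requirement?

312273360

Inclusion-exclusion on the 5 forbidden self-matches:
Σ_{j=0}^{5} (-1)^j C(5,j)(12-j)!
= C(5,0)·12! - C(5,1)·11! + C(5,2)·10! - C(5,3)·9! + C(5,4)·8! - C(5,5)·7!
= 479001600 - 199584000 + 36288000 - 3628800 + 201600 - 5040
= 312273360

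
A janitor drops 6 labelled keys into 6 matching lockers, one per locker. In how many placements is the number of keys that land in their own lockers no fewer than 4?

# with exactly i fixed is C(6,i)·!(6-i); sum over i=4..6:
  i=4: C(6,4)·!2 = 15·1 = 15
  i=5: C(6,5)·!1 = 6·0 = 0
  i=6: C(6,6)·!0 = 1·1 = 1
Total = 16.

16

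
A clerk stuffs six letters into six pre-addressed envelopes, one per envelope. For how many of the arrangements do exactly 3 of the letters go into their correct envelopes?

Choose which 3 of the 6 are fixed: C(6,3) = 20.
The other 3 form a derangement: !3 = 2.
Total: 20 × 2 = 40.

40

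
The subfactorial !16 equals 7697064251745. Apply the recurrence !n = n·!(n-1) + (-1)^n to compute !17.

!17 = 17·7697064251745 - 1 = 130850092279664.

130850092279664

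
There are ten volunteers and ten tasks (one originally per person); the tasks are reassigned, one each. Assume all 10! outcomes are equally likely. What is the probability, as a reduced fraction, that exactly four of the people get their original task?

53/3456

Favorable outcomes: C(10,4)·!6 = 210·265 = 55650.
Total outcomes: 10! = 3628800.
Probability = 55650/3628800 = 53/3456.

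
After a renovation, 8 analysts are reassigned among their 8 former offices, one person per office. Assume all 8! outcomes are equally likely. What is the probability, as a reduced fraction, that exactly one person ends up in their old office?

103/280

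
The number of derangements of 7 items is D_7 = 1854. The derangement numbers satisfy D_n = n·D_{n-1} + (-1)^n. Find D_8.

D_8 = 8·1854 + 1 = 14833.

14833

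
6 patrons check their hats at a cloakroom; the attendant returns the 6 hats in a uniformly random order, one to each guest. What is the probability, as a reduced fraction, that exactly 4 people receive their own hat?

1/48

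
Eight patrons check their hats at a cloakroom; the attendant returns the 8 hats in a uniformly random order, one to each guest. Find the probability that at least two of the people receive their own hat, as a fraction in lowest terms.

Favorable outcomes: Σ_{i≥2} C(8,i)·!(8-i) = 28·265 + 56·44 + 70·9 + 56·2 + 28·1 + 8·0 + 1·1 = 10655.
Total outcomes: 8! = 40320.
Probability = 10655/40320 = 2131/8064.

2131/8064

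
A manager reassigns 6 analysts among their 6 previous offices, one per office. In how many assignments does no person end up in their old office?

265

By inclusion-exclusion, !6 = Σ (-1)^k · 6!/k! for k=0..6
= 6! - 6!/1! + 6!/2! - 6!/3! + 6!/4! - 6!/5! + 6!/6!
= 720 - 720 + 360 - 120 + 30 - 6 + 1
= 265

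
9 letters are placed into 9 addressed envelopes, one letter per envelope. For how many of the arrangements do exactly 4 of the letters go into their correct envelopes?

5544

Choose which 4 of the 9 are fixed: C(9,4) = 126.
The other 5 form a derangement: !5 = 44.
Total: 126 × 44 = 5544.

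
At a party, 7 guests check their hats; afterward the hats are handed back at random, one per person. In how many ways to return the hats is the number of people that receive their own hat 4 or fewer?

Sum C(7,i)·!(7-i) for i = 0..4:
  i=0: C(7,0)·!7 = 1·1854 = 1854
  i=1: C(7,1)·!6 = 7·265 = 1855
  i=2: C(7,2)·!5 = 21·44 = 924
  i=3: C(7,3)·!4 = 35·9 = 315
  i=4: C(7,4)·!3 = 35·2 = 70
Total = 5018.

5018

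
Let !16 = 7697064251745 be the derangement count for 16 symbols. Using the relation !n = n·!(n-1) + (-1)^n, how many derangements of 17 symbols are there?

!17 = 17·7697064251745 - 1 = 130850092279664.

130850092279664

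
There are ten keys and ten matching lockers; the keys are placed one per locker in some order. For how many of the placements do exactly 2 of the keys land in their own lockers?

Pick the 2 fixed positions: C(10,2) = 45 ways.
The other 8 form a derangement: !8 = 14833.
Total: 45 × 14833 = 667485.

667485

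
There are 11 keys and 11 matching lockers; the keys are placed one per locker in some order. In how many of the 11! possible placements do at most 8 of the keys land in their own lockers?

39916744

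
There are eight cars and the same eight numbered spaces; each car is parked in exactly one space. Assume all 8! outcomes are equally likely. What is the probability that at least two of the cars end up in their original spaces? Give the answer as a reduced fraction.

2131/8064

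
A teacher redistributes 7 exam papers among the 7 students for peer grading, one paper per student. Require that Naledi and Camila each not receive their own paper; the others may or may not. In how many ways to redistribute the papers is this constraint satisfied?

Inclusion-exclusion on the 2 forbidden self-matches:
Σ_{j=0}^{2} (-1)^j C(2,j)(7-j)!
= C(2,0)·7! - C(2,1)·6! + C(2,2)·5!
= 5040 - 1440 + 120
= 3720

3720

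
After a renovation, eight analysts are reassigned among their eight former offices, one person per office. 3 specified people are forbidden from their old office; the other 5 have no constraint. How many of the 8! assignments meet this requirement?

27240

Let A_j be the event that the j-th constrained one is fixed. By inclusion-exclusion over the 3 events:
Σ_{j=0}^{3} (-1)^j C(3,j)(8-j)!
= C(3,0)·8! - C(3,1)·7! + C(3,2)·6! - C(3,3)·5!
= 40320 - 15120 + 2160 - 120
= 27240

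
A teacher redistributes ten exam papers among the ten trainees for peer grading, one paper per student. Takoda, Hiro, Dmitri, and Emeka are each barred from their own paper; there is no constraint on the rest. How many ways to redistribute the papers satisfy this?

2399760

Let A_j be the event that the j-th constrained one is fixed. By inclusion-exclusion over the 4 events:
Σ_{j=0}^{4} (-1)^j C(4,j)(10-j)!
= C(4,0)·10! - C(4,1)·9! + C(4,2)·8! - C(4,3)·7! + C(4,4)·6!
= 3628800 - 1451520 + 241920 - 20160 + 720
= 2399760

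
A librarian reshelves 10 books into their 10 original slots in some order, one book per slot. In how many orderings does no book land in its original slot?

The number of derangements of 10 is !10 = Σ_{k=0}^{10} (-1)^k·10!/k!
= 10! - 10!/1! + 10!/2! - 10!/3! + 10!/4! - 10!/5! + 10!/6! - 10!/7! + 10!/8! - 10!/9! + 10!/10!
= 3628800 - 3628800 + 1814400 - 604800 + 151200 - 30240 + 5040 - 720 + 90 - 10 + 1
= 1334961

1334961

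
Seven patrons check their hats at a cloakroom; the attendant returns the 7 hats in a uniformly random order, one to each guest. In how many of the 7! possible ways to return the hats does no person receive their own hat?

1854

Recurrence: !7 = 7·!6 + (-1)^7.
!7 = 7·265 - 1 = 1854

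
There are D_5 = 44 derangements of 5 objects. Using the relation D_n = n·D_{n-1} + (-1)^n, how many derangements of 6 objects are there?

265

D_6 = 6·44 + 1 = 265.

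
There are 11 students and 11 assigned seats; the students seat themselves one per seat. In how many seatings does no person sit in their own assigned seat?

14684570

The number of derangements of 11 is !11 = Σ_{k=0}^{11} (-1)^k·11!/k!
= 11! - 11!/1! + 11!/2! - 11!/3! + 11!/4! - 11!/5! + 11!/6! - 11!/7! + 11!/8! - 11!/9! + 11!/10! - 11!/11!
= 39916800 - 39916800 + 19958400 - 6652800 + 1663200 - 332640 + 55440 - 7920 + 990 - 110 + 11 - 1
= 14684570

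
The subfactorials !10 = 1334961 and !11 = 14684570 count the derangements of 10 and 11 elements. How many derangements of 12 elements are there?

176214841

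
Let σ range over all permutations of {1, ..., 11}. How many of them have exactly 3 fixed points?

2447445

Choose which 3 of the 11 are fixed: C(11,3) = 165.
The other 8 form a derangement: !8 = 14833.
Total: 165 × 14833 = 2447445.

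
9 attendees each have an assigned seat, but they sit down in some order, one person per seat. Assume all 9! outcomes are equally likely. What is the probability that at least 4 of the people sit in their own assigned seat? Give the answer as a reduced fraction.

6883/362880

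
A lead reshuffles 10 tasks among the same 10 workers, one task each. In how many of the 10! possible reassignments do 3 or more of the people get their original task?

Sum C(10,i)·!(10-i) for i = 3..10:
  i=3: C(10,3)·!7 = 120·1854 = 222480
  i=4: C(10,4)·!6 = 210·265 = 55650
  i=5: C(10,5)·!5 = 252·44 = 11088
  i=6: C(10,6)·!4 = 210·9 = 1890
  i=7: C(10,7)·!3 = 120·2 = 240
  i=8: C(10,8)·!2 = 45·1 = 45
  i=9: C(10,9)·!1 = 10·0 = 0
  i=10: C(10,10)·!0 = 1·1 = 1
Total = 291394.

291394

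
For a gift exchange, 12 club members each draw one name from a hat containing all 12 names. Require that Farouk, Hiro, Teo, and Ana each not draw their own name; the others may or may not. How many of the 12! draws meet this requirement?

339696000

Let A_j be the event that the j-th constrained one is fixed. By inclusion-exclusion over the 4 events:
Σ_{j=0}^{4} (-1)^j C(4,j)(12-j)!
= C(4,0)·12! - C(4,1)·11! + C(4,2)·10! - C(4,3)·9! + C(4,4)·8!
= 479001600 - 159667200 + 21772800 - 1451520 + 40320
= 339696000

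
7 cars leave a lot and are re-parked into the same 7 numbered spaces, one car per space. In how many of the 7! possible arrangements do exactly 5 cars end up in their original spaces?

Pick the 5 fixed positions: C(7,5) = 21 ways.
The other 2 form a derangement: !2 = 1.
Total: 21 × 1 = 21.

21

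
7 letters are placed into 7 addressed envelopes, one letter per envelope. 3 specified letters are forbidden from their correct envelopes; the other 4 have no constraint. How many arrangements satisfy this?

Inclusion-exclusion on the 3 forbidden self-matches:
Σ_{j=0}^{3} (-1)^j C(3,j)(7-j)!
= C(3,0)·7! - C(3,1)·6! + C(3,2)·5! - C(3,3)·4!
= 5040 - 2160 + 360 - 24
= 3216

3216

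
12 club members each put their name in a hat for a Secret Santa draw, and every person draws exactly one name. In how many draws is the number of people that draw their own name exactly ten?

Pick the 10 fixed positions: C(12,10) = 66 ways.
The remaining 2 must be deranged: !2 = 1.
Total: 66 × 1 = 66.

66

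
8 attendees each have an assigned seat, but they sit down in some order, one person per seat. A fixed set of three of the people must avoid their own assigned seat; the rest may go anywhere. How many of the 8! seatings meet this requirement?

Let A_j be the event that the j-th constrained one is fixed. By inclusion-exclusion over the 3 events:
Σ_{j=0}^{3} (-1)^j C(3,j)(8-j)!
= C(3,0)·8! - C(3,1)·7! + C(3,2)·6! - C(3,3)·5!
= 40320 - 15120 + 2160 - 120
= 27240

27240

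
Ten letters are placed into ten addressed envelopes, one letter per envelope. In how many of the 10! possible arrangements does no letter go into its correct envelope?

Use !n = n·!(n-1) + (-1)^n.
!10 = 10·133496 + 1 = 1334961

1334961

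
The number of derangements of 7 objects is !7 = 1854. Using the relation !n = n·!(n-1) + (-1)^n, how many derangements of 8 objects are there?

!8 = 8·1854 + 1 = 14833.

14833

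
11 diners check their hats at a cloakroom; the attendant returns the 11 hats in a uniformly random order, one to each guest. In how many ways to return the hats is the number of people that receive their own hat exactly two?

Pick the 2 fixed positions: C(11,2) = 55 ways.
The remaining 9 must be deranged: !9 = 133496.
Total: 55 × 133496 = 7342280.

7342280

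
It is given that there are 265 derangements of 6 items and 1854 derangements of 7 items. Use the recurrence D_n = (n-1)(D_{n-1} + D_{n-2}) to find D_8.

14833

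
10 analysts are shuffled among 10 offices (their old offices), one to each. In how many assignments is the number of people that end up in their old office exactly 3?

Choose which 3 of the 10 are fixed: C(10,3) = 120.
The remaining 7 must be deranged: !7 = 1854.
Total: 120 × 1854 = 222480.

222480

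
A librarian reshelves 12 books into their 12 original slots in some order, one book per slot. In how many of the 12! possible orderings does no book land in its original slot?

176214841

By inclusion-exclusion, !12 = Σ (-1)^k · 12!/k! for k=0..12
= 12! - 12!/1! + 12!/2! - 12!/3! + 12!/4! - 12!/5! + 12!/6! - 12!/7! + 12!/8! - 12!/9! + 12!/10! - 12!/11! + 12!/12!
= 479001600 - 479001600 + 239500800 - 79833600 + 19958400 - 3991680 + 665280 - 95040 + 11880 - 1320 + 132 - 12 + 1
= 176214841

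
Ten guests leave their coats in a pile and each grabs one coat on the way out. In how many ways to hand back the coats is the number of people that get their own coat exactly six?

1890

Choose which 6 of the 10 are fixed: C(10,6) = 210.
The remaining 4 must be deranged: !4 = 9.
Total: 210 × 9 = 1890.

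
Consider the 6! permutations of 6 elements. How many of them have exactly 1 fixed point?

264

Choose which one of the 6 is fixed: C(6,1) = 6.
The remaining 5 must be deranged: !5 = 44.
Total: 6 × 44 = 264.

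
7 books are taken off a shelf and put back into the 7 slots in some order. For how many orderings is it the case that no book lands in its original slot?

Recurrence: !7 = 6·(!6 + !5).
!7 = 6·(265 + 44) = 6·309 = 1854

1854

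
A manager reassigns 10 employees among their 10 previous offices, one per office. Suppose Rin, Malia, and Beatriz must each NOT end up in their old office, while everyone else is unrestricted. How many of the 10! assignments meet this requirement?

2656080

Let A_j be the event that the j-th constrained one is fixed. By inclusion-exclusion over the 3 events:
Σ_{j=0}^{3} (-1)^j C(3,j)(10-j)!
= C(3,0)·10! - C(3,1)·9! + C(3,2)·8! - C(3,3)·7!
= 3628800 - 1088640 + 120960 - 5040
= 2656080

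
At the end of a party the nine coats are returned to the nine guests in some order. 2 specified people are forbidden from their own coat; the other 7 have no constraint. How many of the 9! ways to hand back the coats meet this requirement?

Inclusion-exclusion on the 2 forbidden self-matches:
Σ_{j=0}^{2} (-1)^j C(2,j)(9-j)!
= C(2,0)·9! - C(2,1)·8! + C(2,2)·7!
= 362880 - 80640 + 5040
= 287280

287280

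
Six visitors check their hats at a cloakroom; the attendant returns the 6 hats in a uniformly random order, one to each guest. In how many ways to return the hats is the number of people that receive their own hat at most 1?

# with exactly i fixed is C(6,i)·!(6-i); sum over i=0..1:
  i=0: C(6,0)·!6 = 1·265 = 265
  i=1: C(6,1)·!5 = 6·44 = 264
Total = 529.

529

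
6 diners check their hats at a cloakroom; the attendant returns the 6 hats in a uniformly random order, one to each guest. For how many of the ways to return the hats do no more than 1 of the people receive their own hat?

Sum C(6,i)·!(6-i) for i = 0..1:
  i=0: C(6,0)·!6 = 1·265 = 265
  i=1: C(6,1)·!5 = 6·44 = 264
Total = 529.

529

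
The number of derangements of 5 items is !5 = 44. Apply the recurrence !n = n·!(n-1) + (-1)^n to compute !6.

265

!6 = 6·44 + 1 = 265.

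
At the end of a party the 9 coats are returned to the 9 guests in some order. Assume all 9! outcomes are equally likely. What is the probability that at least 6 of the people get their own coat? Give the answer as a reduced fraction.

41/72576

Favorable outcomes: Σ_{i≥6} C(9,i)·!(9-i) = 84·2 + 36·1 + 9·0 + 1·1 = 205.
Total outcomes: 9! = 362880.
Probability = 205/362880 = 41/72576.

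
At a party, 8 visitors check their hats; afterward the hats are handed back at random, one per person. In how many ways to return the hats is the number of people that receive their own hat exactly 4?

630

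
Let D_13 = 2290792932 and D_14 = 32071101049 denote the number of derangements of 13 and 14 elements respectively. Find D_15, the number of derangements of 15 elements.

481066515734

D_15 = (15-1)·(D_14 + D_13) = 14·(32071101049 + 2290792932) = 14·34361893981 = 481066515734.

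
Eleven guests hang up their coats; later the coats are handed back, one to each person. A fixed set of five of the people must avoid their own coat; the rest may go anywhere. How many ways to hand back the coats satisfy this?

25022880

Let A_j be the event that the j-th constrained one is fixed. By inclusion-exclusion over the 5 events:
Σ_{j=0}^{5} (-1)^j C(5,j)(11-j)!
= C(5,0)·11! - C(5,1)·10! + C(5,2)·9! - C(5,3)·8! + C(5,4)·7! - C(5,5)·6!
= 39916800 - 18144000 + 3628800 - 403200 + 25200 - 720
= 25022880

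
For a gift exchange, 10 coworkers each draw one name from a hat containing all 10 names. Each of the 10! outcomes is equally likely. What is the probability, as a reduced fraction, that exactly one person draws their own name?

Favorable outcomes: C(10,1)·!9 = 10·133496 = 1334960.
Total outcomes: 10! = 3628800.
Probability = 1334960/3628800 = 16687/45360.

16687/45360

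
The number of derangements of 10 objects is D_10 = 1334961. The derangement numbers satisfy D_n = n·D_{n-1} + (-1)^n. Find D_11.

14684570

D_11 = 11·1334961 - 1 = 14684570.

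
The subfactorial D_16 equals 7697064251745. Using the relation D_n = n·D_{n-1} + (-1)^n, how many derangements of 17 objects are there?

130850092279664

D_17 = 17·7697064251745 - 1 = 130850092279664.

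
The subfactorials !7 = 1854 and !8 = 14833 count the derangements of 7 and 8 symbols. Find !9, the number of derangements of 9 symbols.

!9 = (9-1)·(!8 + !7) = 8·(14833 + 1854) = 8·16687 = 133496.

133496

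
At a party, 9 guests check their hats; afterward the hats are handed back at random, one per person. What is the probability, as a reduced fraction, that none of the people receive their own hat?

Favorable outcomes: !9 = 133496.
Total outcomes: 9! = 362880.
Probability = 133496/362880 = 16687/45360.

16687/45360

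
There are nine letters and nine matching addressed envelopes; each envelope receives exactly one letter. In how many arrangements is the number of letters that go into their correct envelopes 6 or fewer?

362843

# with exactly i fixed is C(9,i)·!(9-i); sum over i=0..6:
  i=0: C(9,0)·!9 = 1·133496 = 133496
  i=1: C(9,1)·!8 = 9·14833 = 133497
  i=2: C(9,2)·!7 = 36·1854 = 66744
  i=3: C(9,3)·!6 = 84·265 = 22260
  i=4: C(9,4)·!5 = 126·44 = 5544
  i=5: C(9,5)·!4 = 126·9 = 1134
  i=6: C(9,6)·!3 = 84·2 = 168
Total = 362843.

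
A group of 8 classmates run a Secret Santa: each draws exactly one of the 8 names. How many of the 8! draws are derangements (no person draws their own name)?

Use !n = (n-1)(!(n-1) + !(n-2)).
!8 = 7·(1854 + 265) = 7·2119 = 14833

14833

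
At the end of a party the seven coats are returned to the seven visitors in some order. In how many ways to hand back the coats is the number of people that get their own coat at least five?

22

# with exactly i fixed is C(7,i)·!(7-i); sum over i=5..7:
  i=5: C(7,5)·!2 = 21·1 = 21
  i=6: C(7,6)·!1 = 7·0 = 0
  i=7: C(7,7)·!0 = 1·1 = 1
Total = 22.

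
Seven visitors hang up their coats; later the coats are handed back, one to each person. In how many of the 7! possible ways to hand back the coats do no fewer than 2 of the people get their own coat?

1331

# with exactly i fixed is C(7,i)·!(7-i); sum over i=2..7:
  i=2: C(7,2)·!5 = 21·44 = 924
  i=3: C(7,3)·!4 = 35·9 = 315
  i=4: C(7,4)·!3 = 35·2 = 70
  i=5: C(7,5)·!2 = 21·1 = 21
  i=6: C(7,6)·!1 = 7·0 = 0
  i=7: C(7,7)·!0 = 1·1 = 1
Total = 1331.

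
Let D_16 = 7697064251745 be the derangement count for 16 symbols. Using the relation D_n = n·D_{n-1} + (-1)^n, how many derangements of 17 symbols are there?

D_17 = 17·7697064251745 - 1 = 130850092279664.

130850092279664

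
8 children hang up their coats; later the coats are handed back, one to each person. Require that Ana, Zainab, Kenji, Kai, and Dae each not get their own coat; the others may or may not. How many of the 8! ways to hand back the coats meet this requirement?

21234

Let A_j be the event that the j-th constrained one is fixed. By inclusion-exclusion over the 5 events:
Σ_{j=0}^{5} (-1)^j C(5,j)(8-j)!
= C(5,0)·8! - C(5,1)·7! + C(5,2)·6! - C(5,3)·5! + C(5,4)·4! - C(5,5)·3!
= 40320 - 25200 + 7200 - 1200 + 120 - 6
= 21234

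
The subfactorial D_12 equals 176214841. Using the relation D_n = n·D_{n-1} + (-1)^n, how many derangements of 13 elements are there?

D_13 = 13·176214841 - 1 = 2290792932.

2290792932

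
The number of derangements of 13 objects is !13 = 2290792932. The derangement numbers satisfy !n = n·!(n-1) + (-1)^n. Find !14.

!14 = 14·2290792932 + 1 = 32071101049.

32071101049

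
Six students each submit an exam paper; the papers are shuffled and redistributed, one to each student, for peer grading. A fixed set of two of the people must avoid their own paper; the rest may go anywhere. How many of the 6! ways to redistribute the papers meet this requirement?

504

Let A_j be the event that the j-th constrained one is fixed. By inclusion-exclusion over the 2 events:
Σ_{j=0}^{2} (-1)^j C(2,j)(6-j)!
= C(2,0)·6! - C(2,1)·5! + C(2,2)·4!
= 720 - 240 + 24
= 504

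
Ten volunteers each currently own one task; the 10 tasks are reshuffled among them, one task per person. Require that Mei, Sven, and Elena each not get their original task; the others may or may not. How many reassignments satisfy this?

2656080

Let A_j be the event that the j-th constrained one is fixed. By inclusion-exclusion over the 3 events:
Σ_{j=0}^{3} (-1)^j C(3,j)(10-j)!
= C(3,0)·10! - C(3,1)·9! + C(3,2)·8! - C(3,3)·7!
= 3628800 - 1088640 + 120960 - 5040
= 2656080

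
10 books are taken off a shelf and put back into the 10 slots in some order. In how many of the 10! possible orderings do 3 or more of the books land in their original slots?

# with exactly i fixed is C(10,i)·!(10-i); sum over i=3..10:
  i=3: C(10,3)·!7 = 120·1854 = 222480
  i=4: C(10,4)·!6 = 210·265 = 55650
  i=5: C(10,5)·!5 = 252·44 = 11088
  i=6: C(10,6)·!4 = 210·9 = 1890
  i=7: C(10,7)·!3 = 120·2 = 240
  i=8: C(10,8)·!2 = 45·1 = 45
  i=9: C(10,9)·!1 = 10·0 = 0
  i=10: C(10,10)·!0 = 1·1 = 1
Total = 291394.

291394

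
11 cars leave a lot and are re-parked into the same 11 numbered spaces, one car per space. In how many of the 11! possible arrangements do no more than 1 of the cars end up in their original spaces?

# with exactly i fixed is C(11,i)·!(11-i); sum over i=0..1:
  i=0: C(11,0)·!11 = 1·14684570 = 14684570
  i=1: C(11,1)·!10 = 11·1334961 = 14684571
Total = 29369141.

29369141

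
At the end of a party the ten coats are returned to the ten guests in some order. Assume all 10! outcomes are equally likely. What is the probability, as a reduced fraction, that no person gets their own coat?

16481/44800

Favorable outcomes: !10 = 1334961.
Total outcomes: 10! = 3628800.
Probability = 1334961/3628800 = 16481/44800.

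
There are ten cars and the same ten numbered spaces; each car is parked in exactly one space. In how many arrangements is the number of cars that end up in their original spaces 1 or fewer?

2669921

# with exactly i fixed is C(10,i)·!(10-i); sum over i=0..1:
  i=0: C(10,0)·!10 = 1·1334961 = 1334961
  i=1: C(10,1)·!9 = 10·133496 = 1334960
Total = 2669921.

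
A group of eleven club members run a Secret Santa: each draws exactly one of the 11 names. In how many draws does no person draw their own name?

!11 is the nearest integer to 11!/e.
11! = 39916800, and 39916800/e ≈ 14684570.08, so !11 = 14684570.

14684570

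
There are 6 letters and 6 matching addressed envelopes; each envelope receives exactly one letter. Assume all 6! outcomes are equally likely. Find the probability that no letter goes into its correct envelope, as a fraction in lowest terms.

Favorable outcomes: !6 = 265.
Total outcomes: 6! = 720.
Probability = 265/720 = 53/144.

53/144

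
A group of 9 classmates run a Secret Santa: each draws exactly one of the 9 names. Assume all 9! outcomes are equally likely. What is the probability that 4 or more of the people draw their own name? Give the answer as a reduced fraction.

6883/362880

Favorable outcomes: Σ_{i≥4} C(9,i)·!(9-i) = 126·44 + 126·9 + 84·2 + 36·1 + 9·0 + 1·1 = 6883.
Total outcomes: 9! = 362880.
Probability = 6883/362880 = 6883/362880.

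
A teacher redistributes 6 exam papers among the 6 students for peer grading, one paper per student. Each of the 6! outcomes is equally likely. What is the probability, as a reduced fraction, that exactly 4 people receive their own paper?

Favorable outcomes: C(6,4)·!2 = 15·1 = 15.
Total outcomes: 6! = 720.
Probability = 15/720 = 1/48.

1/48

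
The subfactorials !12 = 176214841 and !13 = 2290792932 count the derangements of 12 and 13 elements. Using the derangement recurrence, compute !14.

32071101049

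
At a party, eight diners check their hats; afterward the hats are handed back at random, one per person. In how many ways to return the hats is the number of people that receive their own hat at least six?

29

# with exactly i fixed is C(8,i)·!(8-i); sum over i=6..8:
  i=6: C(8,6)·!2 = 28·1 = 28
  i=7: C(8,7)·!1 = 8·0 = 0
  i=8: C(8,8)·!0 = 1·1 = 1
Total = 29.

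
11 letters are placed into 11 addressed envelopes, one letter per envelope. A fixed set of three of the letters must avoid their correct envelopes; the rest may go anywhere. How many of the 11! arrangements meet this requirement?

30078720

Inclusion-exclusion on the 3 forbidden self-matches:
Σ_{j=0}^{3} (-1)^j C(3,j)(11-j)!
= C(3,0)·11! - C(3,1)·10! + C(3,2)·9! - C(3,3)·8!
= 39916800 - 10886400 + 1088640 - 40320
= 30078720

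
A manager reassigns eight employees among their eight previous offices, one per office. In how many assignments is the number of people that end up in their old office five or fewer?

Sum C(8,i)·!(8-i) for i = 0..5:
  i=0: C(8,0)·!8 = 1·14833 = 14833
  i=1: C(8,1)·!7 = 8·1854 = 14832
  i=2: C(8,2)·!6 = 28·265 = 7420
  i=3: C(8,3)·!5 = 56·44 = 2464
  i=4: C(8,4)·!4 = 70·9 = 630
  i=5: C(8,5)·!3 = 56·2 = 112
Total = 40291.

40291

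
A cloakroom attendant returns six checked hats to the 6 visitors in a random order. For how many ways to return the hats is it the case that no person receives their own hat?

The subfactorial !6 = [6!/e] (nearest integer).
6! = 720, and 720/e ≈ 264.87, so !6 = 265.

265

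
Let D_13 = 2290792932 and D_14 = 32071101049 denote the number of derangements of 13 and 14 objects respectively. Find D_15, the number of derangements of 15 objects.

D_15 = (15-1)·(D_14 + D_13) = 14·(32071101049 + 2290792932) = 14·34361893981 = 481066515734.

481066515734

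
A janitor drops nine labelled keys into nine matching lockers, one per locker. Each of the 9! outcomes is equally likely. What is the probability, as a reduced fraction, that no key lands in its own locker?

Favorable outcomes: !9 = 133496.
Total outcomes: 9! = 362880.
Probability = 133496/362880 = 16687/45360.

16687/45360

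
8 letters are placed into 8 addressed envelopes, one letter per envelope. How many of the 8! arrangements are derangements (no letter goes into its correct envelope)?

Use !n = (n-1)(!(n-1) + !(n-2)).
!8 = 7·(1854 + 265) = 7·2119 = 14833

14833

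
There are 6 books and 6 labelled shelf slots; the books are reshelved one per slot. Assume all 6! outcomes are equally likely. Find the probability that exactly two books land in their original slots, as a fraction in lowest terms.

3/16

Favorable outcomes: C(6,2)·!4 = 15·9 = 135.
Total outcomes: 6! = 720.
Probability = 135/720 = 3/16.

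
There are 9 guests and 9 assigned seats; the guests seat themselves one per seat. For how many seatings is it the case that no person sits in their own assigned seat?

!9 is the nearest integer to 9!/e.
9! = 362880, and 362880/e ≈ 133496.09, so !9 = 133496.

133496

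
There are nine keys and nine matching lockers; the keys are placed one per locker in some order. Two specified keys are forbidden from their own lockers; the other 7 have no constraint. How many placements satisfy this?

287280

Let A_j be the event that the j-th constrained one is fixed. By inclusion-exclusion over the 2 events:
Σ_{j=0}^{2} (-1)^j C(2,j)(9-j)!
= C(2,0)·9! - C(2,1)·8! + C(2,2)·7!
= 362880 - 80640 + 5040
= 287280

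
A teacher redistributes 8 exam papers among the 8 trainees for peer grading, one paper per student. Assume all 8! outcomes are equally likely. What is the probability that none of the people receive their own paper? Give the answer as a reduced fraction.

Favorable outcomes: !8 = 14833.
Total outcomes: 8! = 40320.
Probability = 14833/40320 = 2119/5760.

2119/5760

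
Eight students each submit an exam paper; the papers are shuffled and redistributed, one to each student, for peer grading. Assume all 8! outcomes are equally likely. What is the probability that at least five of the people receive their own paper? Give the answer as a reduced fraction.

47/13440

Favorable outcomes: Σ_{i≥5} C(8,i)·!(8-i) = 56·2 + 28·1 + 8·0 + 1·1 = 141.
Total outcomes: 8! = 40320.
Probability = 141/40320 = 47/13440.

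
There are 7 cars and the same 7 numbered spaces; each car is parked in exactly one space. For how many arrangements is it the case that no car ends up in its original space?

1854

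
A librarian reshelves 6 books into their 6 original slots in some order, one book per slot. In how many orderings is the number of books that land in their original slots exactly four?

15

Choose which 4 of the 6 are fixed: C(6,4) = 15.
The other 2 form a derangement: !2 = 1.
Total: 15 × 1 = 15.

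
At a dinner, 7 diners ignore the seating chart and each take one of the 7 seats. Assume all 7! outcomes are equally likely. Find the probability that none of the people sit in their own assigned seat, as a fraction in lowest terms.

Favorable outcomes: !7 = 1854.
Total outcomes: 7! = 5040.
Probability = 1854/5040 = 103/280.

103/280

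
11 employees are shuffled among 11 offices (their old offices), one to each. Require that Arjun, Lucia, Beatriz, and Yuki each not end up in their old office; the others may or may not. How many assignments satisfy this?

Inclusion-exclusion on the 4 forbidden self-matches:
Σ_{j=0}^{4} (-1)^j C(4,j)(11-j)!
= C(4,0)·11! - C(4,1)·10! + C(4,2)·9! - C(4,3)·8! + C(4,4)·7!
= 39916800 - 14515200 + 2177280 - 161280 + 5040
= 27422640

27422640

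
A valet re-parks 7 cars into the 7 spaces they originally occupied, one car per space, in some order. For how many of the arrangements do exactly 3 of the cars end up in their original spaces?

Pick the 3 fixed positions: C(7,3) = 35 ways.
The remaining 4 must be deranged: !4 = 9.
Total: 35 × 9 = 315.

315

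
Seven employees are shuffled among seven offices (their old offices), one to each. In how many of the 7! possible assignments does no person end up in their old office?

1854

The number of derangements of 7 is !7 = Σ_{k=0}^{7} (-1)^k·7!/k!
= 7! - 7!/1! + 7!/2! - 7!/3! + 7!/4! - 7!/5! + 7!/6! - 7!/7!
= 5040 - 5040 + 2520 - 840 + 210 - 42 + 7 - 1
= 1854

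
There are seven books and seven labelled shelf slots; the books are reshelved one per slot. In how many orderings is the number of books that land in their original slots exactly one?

1855

Pick the single fixed position: C(7,1) = 7 ways.
The remaining 6 must be deranged: !6 = 265.
Total: 7 × 265 = 1855.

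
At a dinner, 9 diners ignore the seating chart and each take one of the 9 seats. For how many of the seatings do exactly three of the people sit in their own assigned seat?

22260

Choose which 3 of the 9 are fixed: C(9,3) = 84.
The other 6 form a derangement: !6 = 265.
Total: 84 × 265 = 22260.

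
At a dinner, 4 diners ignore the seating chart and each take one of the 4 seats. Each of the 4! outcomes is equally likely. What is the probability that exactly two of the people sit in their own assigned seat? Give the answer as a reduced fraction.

1/4

Favorable outcomes: C(4,2)·!2 = 6·1 = 6.
Total outcomes: 4! = 24.
Probability = 6/24 = 1/4.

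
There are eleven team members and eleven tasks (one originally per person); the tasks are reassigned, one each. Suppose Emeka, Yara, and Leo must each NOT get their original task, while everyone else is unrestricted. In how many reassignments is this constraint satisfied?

30078720

Let A_j be the event that the j-th constrained one is fixed. By inclusion-exclusion over the 3 events:
Σ_{j=0}^{3} (-1)^j C(3,j)(11-j)!
= C(3,0)·11! - C(3,1)·10! + C(3,2)·9! - C(3,3)·8!
= 39916800 - 10886400 + 1088640 - 40320
= 30078720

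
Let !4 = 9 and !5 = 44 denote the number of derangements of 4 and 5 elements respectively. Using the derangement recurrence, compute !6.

!6 = (6-1)·(!5 + !4) = 5·(44 + 9) = 5·53 = 265.

265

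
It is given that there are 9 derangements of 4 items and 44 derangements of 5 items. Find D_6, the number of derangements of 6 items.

D_6 = (6-1)·(D_5 + D_4) = 5·(44 + 9) = 5·53 = 265.

265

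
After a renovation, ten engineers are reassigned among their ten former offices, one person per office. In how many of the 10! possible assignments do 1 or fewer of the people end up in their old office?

Sum C(10,i)·!(10-i) for i = 0..1:
  i=0: C(10,0)·!10 = 1·1334961 = 1334961
  i=1: C(10,1)·!9 = 10·133496 = 1334960
Total = 2669921.

2669921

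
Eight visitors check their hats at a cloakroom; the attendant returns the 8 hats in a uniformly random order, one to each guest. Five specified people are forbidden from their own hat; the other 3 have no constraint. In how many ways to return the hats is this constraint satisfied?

21234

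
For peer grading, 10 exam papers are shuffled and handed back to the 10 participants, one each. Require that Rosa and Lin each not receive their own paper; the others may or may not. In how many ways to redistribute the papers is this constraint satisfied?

2943360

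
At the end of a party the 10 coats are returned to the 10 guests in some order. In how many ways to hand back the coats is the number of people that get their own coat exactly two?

Choose which 2 of the 10 are fixed: C(10,2) = 45.
The remaining 8 must be deranged: !8 = 14833.
Total: 45 × 14833 = 667485.

667485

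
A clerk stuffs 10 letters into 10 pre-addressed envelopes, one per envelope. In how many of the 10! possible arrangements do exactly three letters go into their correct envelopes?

Choose which 3 of the 10 are fixed: C(10,3) = 120.
The other 7 form a derangement: !7 = 1854.
Total: 120 × 1854 = 222480.

222480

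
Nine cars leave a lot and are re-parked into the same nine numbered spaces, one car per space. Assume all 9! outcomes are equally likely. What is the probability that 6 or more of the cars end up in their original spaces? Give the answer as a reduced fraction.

Favorable outcomes: Σ_{i≥6} C(9,i)·!(9-i) = 84·2 + 36·1 + 9·0 + 1·1 = 205.
Total outcomes: 9! = 362880.
Probability = 205/362880 = 41/72576.

41/72576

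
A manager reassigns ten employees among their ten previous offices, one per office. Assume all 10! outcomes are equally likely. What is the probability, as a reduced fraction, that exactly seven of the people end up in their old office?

Favorable outcomes: C(10,7)·!3 = 120·2 = 240.
Total outcomes: 10! = 3628800.
Probability = 240/3628800 = 1/15120.

1/15120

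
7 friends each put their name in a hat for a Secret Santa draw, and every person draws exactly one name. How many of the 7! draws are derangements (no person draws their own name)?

Use !n = n·!(n-1) + (-1)^n.
!7 = 7·265 - 1 = 1854

1854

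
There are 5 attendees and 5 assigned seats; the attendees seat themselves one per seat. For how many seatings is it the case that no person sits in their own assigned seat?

44

The subfactorial !5 = [5!/e] (nearest integer).
5! = 120, and 120/e ≈ 44.15, so !5 = 44.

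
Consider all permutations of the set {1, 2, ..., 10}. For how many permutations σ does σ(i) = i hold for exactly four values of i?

55650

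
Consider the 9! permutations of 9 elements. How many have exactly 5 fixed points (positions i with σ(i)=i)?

1134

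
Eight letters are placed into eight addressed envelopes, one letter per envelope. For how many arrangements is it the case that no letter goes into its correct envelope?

14833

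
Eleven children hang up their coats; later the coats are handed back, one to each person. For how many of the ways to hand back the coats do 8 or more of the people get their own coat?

386

# with exactly i fixed is C(11,i)·!(11-i); sum over i=8..11:
  i=8: C(11,8)·!3 = 165·2 = 330
  i=9: C(11,9)·!2 = 55·1 = 55
  i=10: C(11,10)·!1 = 11·0 = 0
  i=11: C(11,11)·!0 = 1·1 = 1
Total = 386.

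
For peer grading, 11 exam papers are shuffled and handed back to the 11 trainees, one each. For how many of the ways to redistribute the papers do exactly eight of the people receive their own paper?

330

Pick the 8 fixed positions: C(11,8) = 165 ways.
The other 3 form a derangement: !3 = 2.
Total: 165 × 2 = 330.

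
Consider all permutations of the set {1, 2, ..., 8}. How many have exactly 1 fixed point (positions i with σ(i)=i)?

14832

Pick the single fixed position: C(8,1) = 8 ways.
The other 7 form a derangement: !7 = 1854.
Total: 8 × 1854 = 14832.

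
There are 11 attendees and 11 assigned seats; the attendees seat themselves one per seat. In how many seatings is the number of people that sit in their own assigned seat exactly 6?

20328

Choose which 6 of the 11 are fixed: C(11,6) = 462.
The remaining 5 must be deranged: !5 = 44.
Total: 462 × 44 = 20328.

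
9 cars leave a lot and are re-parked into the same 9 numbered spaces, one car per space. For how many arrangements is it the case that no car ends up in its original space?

The number of derangements of 9 is !9 = Σ_{k=0}^{9} (-1)^k·9!/k!
= 9! - 9!/1! + 9!/2! - 9!/3! + 9!/4! - 9!/5! + 9!/6! - 9!/7! + 9!/8! - 9!/9!
= 362880 - 362880 + 181440 - 60480 + 15120 - 3024 + 504 - 72 + 9 - 1
= 133496

133496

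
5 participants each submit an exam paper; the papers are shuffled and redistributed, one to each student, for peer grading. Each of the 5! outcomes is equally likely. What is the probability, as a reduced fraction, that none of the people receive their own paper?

11/30

Favorable outcomes: !5 = 44.
Total outcomes: 5! = 120.
Probability = 44/120 = 11/30.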